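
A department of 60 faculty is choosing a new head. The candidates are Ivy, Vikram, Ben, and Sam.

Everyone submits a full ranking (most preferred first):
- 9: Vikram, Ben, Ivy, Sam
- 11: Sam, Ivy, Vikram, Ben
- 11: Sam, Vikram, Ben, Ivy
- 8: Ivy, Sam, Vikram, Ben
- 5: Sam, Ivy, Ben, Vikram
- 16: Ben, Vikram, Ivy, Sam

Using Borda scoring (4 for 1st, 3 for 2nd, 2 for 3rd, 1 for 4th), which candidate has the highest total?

Vikram

Ivy: 9×2 + 11×3 + 11×1 + 8×4 + 5×3 + 16×2 = 141
Vikram: 9×4 + 11×2 + 11×3 + 8×2 + 5×1 + 16×3 = 160
Ben: 9×3 + 11×1 + 11×2 + 8×1 + 5×2 + 16×4 = 142
Sam: 9×1 + 11×4 + 11×4 + 8×3 + 5×4 + 16×1 = 157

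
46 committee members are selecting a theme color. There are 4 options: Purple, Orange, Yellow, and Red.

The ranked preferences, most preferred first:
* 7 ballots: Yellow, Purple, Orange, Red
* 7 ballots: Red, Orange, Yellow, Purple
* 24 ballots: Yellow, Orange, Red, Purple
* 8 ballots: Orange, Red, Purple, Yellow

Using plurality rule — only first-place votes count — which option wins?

Yellow

First-place votes: Purple 0, Orange 8, Yellow 31, Red 7.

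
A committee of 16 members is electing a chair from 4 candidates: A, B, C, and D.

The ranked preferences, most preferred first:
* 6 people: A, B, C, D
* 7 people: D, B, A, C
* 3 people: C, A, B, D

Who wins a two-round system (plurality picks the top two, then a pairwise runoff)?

Round 1 first-place votes: A 6, B 0, C 3, D 7. D and A advance.
Runoff: D is ranked above A on 7 ballots, A above D on 9.

A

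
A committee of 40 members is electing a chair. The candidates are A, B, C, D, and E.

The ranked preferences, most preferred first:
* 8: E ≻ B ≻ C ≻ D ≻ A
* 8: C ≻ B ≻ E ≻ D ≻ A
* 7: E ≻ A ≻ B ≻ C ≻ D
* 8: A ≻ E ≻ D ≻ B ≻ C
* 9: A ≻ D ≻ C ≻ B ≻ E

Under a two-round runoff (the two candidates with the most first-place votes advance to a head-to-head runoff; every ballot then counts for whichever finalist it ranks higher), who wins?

E

Round 1 first-place votes: A 17, B 0, C 8, D 0, E 15. A and E advance.
Runoff: A is ranked above E on 17 ballots, E above A on 23.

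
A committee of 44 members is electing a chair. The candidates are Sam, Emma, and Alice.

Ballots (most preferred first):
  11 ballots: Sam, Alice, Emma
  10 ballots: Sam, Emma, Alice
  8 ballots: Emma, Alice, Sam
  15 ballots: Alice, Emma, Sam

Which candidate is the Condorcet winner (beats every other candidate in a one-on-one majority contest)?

Alice vs Sam: 23–21
Alice vs Emma: 26–18
Alice beats every other candidate.

Alice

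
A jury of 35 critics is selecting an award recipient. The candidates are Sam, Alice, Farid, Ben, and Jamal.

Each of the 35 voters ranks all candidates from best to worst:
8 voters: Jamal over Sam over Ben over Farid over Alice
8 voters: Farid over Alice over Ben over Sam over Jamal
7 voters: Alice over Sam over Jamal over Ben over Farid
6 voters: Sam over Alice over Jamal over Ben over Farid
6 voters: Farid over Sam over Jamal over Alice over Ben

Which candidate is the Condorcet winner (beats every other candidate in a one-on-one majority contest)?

Sam vs Alice: 20–15
Sam vs Farid: 21–14
Sam vs Ben: 27–8
Sam vs Jamal: 27–8
Sam beats every other candidate.

Sam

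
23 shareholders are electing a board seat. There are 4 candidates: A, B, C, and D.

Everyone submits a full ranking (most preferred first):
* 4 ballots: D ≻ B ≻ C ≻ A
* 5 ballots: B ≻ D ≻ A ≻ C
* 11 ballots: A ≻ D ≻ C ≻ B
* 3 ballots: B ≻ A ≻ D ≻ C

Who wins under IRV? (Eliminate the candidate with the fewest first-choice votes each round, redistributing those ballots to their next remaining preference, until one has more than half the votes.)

B

Round 1: A 11, B 8, C 0, D 4. C eliminated.
Round 2: A 11, B 8, D 4. D eliminated.
Round 3: A 11, B 12. B has a majority (≥12).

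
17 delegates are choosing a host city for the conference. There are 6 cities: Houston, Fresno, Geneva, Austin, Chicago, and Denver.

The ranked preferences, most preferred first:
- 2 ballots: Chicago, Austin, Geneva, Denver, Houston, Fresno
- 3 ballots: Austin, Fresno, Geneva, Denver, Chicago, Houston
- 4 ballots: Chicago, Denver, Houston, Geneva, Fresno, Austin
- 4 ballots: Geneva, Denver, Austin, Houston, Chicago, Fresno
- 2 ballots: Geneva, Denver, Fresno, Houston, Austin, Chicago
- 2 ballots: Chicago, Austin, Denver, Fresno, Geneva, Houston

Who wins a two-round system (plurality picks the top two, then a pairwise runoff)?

Geneva

Round 1 first-place votes: Houston 0, Fresno 0, Geneva 6, Austin 3, Chicago 8, Denver 0. Chicago and Geneva advance.
Runoff: Chicago is ranked above Geneva on 8 ballots, Geneva above Chicago on 9.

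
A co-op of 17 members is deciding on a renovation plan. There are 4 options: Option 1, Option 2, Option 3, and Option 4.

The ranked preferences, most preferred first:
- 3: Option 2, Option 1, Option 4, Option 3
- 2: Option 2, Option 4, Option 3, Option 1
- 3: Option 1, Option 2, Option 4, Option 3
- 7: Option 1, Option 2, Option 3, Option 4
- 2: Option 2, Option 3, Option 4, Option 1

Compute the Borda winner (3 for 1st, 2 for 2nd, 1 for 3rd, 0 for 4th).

Option 1: 3×2 + 2×0 + 3×3 + 7×3 + 2×0 = 36
Option 2: 3×3 + 2×3 + 3×2 + 7×2 + 2×3 = 41
Option 3: 3×0 + 2×1 + 3×0 + 7×1 + 2×2 = 13
Option 4: 3×1 + 2×2 + 3×1 + 7×0 + 2×1 = 12

Option 2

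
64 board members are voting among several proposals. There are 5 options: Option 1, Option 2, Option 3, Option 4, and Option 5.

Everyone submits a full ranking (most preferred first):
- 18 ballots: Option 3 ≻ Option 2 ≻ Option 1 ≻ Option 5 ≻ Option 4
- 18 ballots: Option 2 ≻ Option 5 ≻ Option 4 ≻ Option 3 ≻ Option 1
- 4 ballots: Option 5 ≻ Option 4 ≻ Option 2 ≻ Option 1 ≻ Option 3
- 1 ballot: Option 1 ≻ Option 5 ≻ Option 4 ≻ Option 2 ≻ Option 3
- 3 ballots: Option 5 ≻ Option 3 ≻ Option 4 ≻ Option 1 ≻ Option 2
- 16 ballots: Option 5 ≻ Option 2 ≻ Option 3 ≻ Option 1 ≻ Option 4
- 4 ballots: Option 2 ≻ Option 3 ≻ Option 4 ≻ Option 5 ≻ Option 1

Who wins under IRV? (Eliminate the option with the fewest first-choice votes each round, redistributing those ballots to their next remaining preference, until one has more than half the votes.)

Option 2

Round 1: Option 1 1, Option 2 22, Option 3 18, Option 4 0, Option 5 23. Option 4 eliminated.
Round 2: Option 1 1, Option 2 22, Option 3 18, Option 5 23. Option 1 eliminated.
Round 3: Option 2 22, Option 3 18, Option 5 24. Option 3 eliminated.
Round 4: Option 2 40, Option 5 24. Option 2 has a majority (≥33).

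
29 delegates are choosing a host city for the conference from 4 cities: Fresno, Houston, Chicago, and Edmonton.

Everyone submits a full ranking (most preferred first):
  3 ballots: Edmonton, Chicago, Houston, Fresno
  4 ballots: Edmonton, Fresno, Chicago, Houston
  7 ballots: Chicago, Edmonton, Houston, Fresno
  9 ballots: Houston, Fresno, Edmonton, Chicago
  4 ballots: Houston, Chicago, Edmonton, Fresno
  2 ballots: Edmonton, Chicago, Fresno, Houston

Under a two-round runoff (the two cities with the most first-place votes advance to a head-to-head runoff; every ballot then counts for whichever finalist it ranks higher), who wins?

Round 1 first-place votes: Fresno 0, Houston 13, Chicago 7, Edmonton 9. Houston and Edmonton advance.
Runoff: Houston is ranked above Edmonton on 13 ballots, Edmonton above Houston on 16.

Edmonton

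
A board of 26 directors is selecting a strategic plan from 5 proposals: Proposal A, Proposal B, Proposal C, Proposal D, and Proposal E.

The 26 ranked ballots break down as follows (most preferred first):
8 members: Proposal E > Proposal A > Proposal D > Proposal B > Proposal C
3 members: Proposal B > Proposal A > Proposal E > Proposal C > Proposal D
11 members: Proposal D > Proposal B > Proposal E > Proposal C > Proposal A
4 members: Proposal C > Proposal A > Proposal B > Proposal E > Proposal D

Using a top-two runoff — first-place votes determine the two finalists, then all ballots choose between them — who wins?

Round 1 first-place votes: Proposal A 0, Proposal B 3, Proposal C 4, Proposal D 11, Proposal E 8. Proposal D and Proposal E advance.
Runoff: Proposal D is ranked above Proposal E on 11 ballots, Proposal E above Proposal D on 15.

Proposal E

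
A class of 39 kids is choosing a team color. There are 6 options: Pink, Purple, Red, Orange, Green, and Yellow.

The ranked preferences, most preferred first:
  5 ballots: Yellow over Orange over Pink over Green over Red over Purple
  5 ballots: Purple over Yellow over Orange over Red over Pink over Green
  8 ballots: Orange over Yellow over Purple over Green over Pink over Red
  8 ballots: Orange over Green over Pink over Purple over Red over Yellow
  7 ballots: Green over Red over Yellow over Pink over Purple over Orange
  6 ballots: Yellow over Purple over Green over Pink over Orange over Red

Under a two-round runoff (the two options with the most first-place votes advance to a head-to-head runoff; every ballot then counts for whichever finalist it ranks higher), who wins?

Round 1 first-place votes: Pink 0, Purple 5, Red 0, Orange 16, Green 7, Yellow 11. Orange and Yellow advance.
Runoff: Orange is ranked above Yellow on 16 ballots, Yellow above Orange on 23.

Yellow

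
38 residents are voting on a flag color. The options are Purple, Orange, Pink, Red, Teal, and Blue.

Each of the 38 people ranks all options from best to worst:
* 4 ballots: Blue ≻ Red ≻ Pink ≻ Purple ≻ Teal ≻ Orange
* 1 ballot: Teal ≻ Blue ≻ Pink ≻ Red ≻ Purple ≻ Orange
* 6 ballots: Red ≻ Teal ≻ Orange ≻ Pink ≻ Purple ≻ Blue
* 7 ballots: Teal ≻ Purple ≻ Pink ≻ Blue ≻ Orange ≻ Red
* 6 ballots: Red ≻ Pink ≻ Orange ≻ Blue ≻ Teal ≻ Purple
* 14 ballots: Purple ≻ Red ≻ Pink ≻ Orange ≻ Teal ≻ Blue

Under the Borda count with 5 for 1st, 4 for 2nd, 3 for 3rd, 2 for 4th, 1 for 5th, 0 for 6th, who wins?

Purple: 4×2 + 1×1 + 6×1 + 7×4 + 6×0 + 14×5 = 113
Orange: 4×0 + 1×0 + 6×3 + 7×1 + 6×3 + 14×2 = 71
Pink: 4×3 + 1×3 + 6×2 + 7×3 + 6×4 + 14×3 = 114
Red: 4×4 + 1×2 + 6×5 + 7×0 + 6×5 + 14×4 = 134
Teal: 4×1 + 1×5 + 6×4 + 7×5 + 6×1 + 14×1 = 88
Blue: 4×5 + 1×4 + 6×0 + 7×2 + 6×2 + 14×0 = 50

Red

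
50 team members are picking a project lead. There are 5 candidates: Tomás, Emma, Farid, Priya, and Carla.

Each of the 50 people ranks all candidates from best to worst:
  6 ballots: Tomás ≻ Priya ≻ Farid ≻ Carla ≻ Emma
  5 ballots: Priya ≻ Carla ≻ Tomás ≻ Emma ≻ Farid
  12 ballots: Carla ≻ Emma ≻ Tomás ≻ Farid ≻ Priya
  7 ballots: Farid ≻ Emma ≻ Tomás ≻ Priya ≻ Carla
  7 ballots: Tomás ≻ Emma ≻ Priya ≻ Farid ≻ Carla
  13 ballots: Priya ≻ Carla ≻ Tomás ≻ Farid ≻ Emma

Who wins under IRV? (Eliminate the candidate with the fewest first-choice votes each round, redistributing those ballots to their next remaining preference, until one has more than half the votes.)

Round 1: Tomás 13, Emma 0, Farid 7, Priya 18, Carla 12. Emma eliminated.
Round 2: Tomás 13, Farid 7, Priya 18, Carla 12. Farid eliminated.
Round 3: Tomás 20, Priya 18, Carla 12. Carla eliminated.
Round 4: Tomás 32, Priya 18. Tomás has a majority (≥26).

Tomás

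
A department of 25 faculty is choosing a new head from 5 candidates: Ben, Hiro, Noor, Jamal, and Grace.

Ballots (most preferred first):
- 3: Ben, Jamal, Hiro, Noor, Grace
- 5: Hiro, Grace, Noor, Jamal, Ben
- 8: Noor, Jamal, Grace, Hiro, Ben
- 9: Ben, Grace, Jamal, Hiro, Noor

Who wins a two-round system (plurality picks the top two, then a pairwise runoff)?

Round 1 first-place votes: Ben 12, Hiro 5, Noor 8, Jamal 0, Grace 0. Ben and Noor advance.
Runoff: Ben is ranked above Noor on 12 ballots, Noor above Ben on 13.

Noor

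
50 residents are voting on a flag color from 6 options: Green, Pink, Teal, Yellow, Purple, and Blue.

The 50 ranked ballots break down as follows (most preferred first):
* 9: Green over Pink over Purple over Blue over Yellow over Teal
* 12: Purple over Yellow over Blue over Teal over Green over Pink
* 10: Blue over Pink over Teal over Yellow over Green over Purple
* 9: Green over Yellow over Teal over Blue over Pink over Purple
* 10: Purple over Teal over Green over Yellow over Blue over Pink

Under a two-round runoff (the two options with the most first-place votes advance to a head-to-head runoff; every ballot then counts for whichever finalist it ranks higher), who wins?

Round 1 first-place votes: Green 18, Pink 0, Teal 0, Yellow 0, Purple 22, Blue 10. Purple and Green advance.
Runoff: Purple is ranked above Green on 22 ballots, Green above Purple on 28.

Green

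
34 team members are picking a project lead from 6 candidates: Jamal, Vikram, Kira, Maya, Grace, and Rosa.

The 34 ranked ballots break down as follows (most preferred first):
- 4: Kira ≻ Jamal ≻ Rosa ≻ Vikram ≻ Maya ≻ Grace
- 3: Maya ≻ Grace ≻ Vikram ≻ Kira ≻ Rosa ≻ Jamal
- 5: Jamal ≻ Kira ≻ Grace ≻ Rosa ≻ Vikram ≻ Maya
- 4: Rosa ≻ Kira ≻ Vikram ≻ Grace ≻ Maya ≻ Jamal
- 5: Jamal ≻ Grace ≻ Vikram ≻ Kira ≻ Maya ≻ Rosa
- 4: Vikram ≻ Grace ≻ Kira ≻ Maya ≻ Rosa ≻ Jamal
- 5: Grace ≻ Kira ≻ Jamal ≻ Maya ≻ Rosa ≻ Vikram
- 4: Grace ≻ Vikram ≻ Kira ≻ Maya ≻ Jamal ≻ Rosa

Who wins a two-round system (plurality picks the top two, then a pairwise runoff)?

Round 1 first-place votes: Jamal 10, Vikram 4, Kira 4, Maya 3, Grace 9, Rosa 4. Jamal and Grace advance.
Runoff: Jamal is ranked above Grace on 14 ballots, Grace above Jamal on 20.

Grace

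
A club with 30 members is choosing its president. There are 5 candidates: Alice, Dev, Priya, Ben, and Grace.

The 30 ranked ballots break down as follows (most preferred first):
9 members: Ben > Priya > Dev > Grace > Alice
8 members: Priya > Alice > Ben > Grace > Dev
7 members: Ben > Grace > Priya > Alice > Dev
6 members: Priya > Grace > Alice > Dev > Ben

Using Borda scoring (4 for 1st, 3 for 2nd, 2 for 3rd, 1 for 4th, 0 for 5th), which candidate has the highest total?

Priya

Alice: 9×0 + 8×3 + 7×1 + 6×2 = 43
Dev: 9×2 + 8×0 + 7×0 + 6×1 = 24
Priya: 9×3 + 8×4 + 7×2 + 6×4 = 97
Ben: 9×4 + 8×2 + 7×4 + 6×0 = 80
Grace: 9×1 + 8×1 + 7×3 + 6×3 = 56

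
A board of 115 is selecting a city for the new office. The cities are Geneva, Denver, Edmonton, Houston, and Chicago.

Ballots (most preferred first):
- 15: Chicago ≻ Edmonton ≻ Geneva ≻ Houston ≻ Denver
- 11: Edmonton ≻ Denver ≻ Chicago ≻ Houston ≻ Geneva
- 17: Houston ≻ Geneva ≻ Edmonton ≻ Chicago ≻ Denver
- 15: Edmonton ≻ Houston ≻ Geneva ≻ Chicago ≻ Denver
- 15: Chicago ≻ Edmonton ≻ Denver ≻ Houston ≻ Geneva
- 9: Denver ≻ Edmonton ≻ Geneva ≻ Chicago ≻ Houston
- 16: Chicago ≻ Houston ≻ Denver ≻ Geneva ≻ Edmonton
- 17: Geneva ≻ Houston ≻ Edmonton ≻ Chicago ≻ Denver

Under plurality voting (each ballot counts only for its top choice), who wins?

First-place votes: Geneva 17, Denver 9, Edmonton 26, Houston 17, Chicago 46.

Chicago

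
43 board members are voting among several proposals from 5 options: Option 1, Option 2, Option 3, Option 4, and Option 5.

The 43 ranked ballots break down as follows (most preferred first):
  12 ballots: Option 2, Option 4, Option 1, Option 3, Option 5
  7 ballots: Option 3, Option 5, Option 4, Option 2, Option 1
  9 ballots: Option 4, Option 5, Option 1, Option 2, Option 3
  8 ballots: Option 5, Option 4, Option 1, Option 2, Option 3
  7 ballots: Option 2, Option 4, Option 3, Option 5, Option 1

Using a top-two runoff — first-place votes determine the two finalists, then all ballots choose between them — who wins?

Option 4

Round 1 first-place votes: Option 1 0, Option 2 19, Option 3 7, Option 4 9, Option 5 8. Option 2 and Option 4 advance.
Runoff: Option 2 is ranked above Option 4 on 19 ballots, Option 4 above Option 2 on 24.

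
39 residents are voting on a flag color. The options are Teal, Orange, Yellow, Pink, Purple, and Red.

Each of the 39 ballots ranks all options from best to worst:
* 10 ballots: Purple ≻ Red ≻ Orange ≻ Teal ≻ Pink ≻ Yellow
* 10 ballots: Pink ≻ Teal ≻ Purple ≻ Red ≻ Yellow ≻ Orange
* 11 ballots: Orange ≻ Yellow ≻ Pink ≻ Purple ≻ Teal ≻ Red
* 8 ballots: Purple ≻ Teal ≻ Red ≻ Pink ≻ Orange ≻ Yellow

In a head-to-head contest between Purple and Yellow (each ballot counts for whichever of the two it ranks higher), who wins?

Purple

Purple is ranked above Yellow on 28 ballots; Yellow above Purple on 11.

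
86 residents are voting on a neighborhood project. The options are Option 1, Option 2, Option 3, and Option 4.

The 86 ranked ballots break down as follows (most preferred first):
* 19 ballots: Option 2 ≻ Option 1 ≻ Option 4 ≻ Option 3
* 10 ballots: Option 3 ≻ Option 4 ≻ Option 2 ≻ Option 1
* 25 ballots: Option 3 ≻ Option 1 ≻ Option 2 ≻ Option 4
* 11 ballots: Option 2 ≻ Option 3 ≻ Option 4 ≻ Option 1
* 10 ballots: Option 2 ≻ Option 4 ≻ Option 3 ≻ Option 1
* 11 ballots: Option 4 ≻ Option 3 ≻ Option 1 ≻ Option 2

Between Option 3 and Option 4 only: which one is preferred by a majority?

Option 3 is ranked above Option 4 on 46 ballots; Option 4 above Option 3 on 40.

Option 3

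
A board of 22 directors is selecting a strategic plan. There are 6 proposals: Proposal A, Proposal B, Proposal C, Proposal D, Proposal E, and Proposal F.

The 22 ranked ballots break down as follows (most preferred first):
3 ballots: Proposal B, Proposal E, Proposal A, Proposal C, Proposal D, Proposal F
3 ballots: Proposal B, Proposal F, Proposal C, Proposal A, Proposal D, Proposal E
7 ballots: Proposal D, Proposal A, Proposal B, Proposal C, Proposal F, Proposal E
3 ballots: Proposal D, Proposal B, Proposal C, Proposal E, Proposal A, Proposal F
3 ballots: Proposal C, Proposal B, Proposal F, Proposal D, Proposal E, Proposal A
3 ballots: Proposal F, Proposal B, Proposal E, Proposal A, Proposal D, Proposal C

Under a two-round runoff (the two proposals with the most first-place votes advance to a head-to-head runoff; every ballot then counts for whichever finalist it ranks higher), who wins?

Proposal B

Round 1 first-place votes: Proposal A 0, Proposal B 6, Proposal C 3, Proposal D 10, Proposal E 0, Proposal F 3. Proposal D and Proposal B advance.
Runoff: Proposal D is ranked above Proposal B on 10 ballots, Proposal B above Proposal D on 12.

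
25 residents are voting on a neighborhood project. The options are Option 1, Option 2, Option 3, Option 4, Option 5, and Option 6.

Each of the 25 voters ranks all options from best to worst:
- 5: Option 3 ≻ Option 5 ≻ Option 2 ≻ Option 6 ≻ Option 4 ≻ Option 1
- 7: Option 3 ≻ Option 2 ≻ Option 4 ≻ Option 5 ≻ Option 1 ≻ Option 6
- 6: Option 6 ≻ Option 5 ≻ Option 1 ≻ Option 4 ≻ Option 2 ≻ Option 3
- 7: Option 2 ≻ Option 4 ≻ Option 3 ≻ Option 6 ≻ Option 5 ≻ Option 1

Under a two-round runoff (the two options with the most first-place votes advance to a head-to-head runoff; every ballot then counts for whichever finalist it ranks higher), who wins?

Option 2

Round 1 first-place votes: Option 1 0, Option 2 7, Option 3 12, Option 4 0, Option 5 0, Option 6 6. Option 3 and Option 2 advance.
Runoff: Option 3 is ranked above Option 2 on 12 ballots, Option 2 above Option 3 on 13.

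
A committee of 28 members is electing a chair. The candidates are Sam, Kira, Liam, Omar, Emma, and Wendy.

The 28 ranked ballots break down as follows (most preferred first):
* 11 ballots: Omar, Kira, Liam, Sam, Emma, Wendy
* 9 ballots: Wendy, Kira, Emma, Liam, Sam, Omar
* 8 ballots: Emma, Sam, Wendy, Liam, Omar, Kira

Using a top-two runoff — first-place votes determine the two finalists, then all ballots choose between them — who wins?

Round 1 first-place votes: Sam 0, Kira 0, Liam 0, Omar 11, Emma 8, Wendy 9. Omar and Wendy advance.
Runoff: Omar is ranked above Wendy on 11 ballots, Wendy above Omar on 17.

Wendy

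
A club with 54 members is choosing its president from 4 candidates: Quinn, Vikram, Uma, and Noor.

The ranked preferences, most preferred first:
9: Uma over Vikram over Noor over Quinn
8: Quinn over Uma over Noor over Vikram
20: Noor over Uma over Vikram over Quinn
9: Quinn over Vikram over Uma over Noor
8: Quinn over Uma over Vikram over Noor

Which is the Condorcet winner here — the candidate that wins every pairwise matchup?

Uma

Uma vs Quinn: 29–25
Uma vs Vikram: 45–9
Uma vs Noor: 34–20
Uma beats every other candidate.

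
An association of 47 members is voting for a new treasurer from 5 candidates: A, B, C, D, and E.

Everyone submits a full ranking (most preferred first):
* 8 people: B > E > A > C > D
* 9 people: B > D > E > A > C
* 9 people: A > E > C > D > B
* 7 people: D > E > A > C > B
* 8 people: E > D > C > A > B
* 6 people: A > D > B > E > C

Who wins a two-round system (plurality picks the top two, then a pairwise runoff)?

Round 1 first-place votes: A 15, B 17, C 0, D 7, E 8. B and A advance.
Runoff: B is ranked above A on 17 ballots, A above B on 30.

A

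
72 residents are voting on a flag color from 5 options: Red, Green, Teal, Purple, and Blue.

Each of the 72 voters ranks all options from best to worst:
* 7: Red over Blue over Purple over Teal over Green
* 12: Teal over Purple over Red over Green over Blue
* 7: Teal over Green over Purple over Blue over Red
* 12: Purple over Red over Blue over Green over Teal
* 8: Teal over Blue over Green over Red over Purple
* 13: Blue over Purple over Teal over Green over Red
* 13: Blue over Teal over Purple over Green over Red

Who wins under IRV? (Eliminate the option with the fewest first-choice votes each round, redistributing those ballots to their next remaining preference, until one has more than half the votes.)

Blue

Round 1: Red 7, Green 0, Teal 27, Purple 12, Blue 26. Green eliminated.
Round 2: Red 7, Teal 27, Purple 12, Blue 26. Red eliminated.
Round 3: Teal 27, Purple 12, Blue 33. Purple eliminated.
Round 4: Teal 27, Blue 45. Blue has a majority (≥37).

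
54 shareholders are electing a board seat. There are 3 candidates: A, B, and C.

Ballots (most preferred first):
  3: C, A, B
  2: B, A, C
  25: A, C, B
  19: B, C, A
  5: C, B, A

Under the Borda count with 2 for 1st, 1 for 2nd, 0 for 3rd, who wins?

C

A: 3×1 + 2×1 + 25×2 + 19×0 + 5×0 = 55
B: 3×0 + 2×2 + 25×0 + 19×2 + 5×1 = 47
C: 3×2 + 2×0 + 25×1 + 19×1 + 5×2 = 60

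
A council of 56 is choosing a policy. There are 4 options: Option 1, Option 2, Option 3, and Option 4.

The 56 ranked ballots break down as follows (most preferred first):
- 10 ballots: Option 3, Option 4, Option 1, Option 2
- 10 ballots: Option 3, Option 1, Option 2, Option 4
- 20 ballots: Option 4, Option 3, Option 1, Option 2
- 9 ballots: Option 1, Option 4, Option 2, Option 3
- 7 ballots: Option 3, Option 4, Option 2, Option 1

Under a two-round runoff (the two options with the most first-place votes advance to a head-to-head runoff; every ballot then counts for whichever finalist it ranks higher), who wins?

Round 1 first-place votes: Option 1 9, Option 2 0, Option 3 27, Option 4 20. Option 3 and Option 4 advance.
Runoff: Option 3 is ranked above Option 4 on 27 ballots, Option 4 above Option 3 on 29.

Option 4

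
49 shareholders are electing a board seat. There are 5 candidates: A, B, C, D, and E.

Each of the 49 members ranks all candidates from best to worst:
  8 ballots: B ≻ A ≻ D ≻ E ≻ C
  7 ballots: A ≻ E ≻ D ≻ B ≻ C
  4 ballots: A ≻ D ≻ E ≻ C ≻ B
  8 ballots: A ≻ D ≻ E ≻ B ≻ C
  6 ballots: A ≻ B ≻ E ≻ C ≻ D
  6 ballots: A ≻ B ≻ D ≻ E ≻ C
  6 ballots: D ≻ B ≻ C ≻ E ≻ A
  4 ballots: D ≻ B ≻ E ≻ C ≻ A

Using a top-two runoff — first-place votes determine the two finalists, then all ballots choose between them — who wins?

Round 1 first-place votes: A 31, B 8, C 0, D 10, E 0. A and D advance.
Runoff: A is ranked above D on 39 ballots, D above A on 10.

A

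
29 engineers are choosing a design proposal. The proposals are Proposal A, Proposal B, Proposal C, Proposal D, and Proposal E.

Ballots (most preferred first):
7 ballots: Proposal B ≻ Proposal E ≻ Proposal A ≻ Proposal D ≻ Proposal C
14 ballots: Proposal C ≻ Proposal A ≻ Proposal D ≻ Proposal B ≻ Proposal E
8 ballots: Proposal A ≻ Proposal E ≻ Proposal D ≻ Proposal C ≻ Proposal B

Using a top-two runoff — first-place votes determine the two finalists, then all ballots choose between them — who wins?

Round 1 first-place votes: Proposal A 8, Proposal B 7, Proposal C 14, Proposal D 0, Proposal E 0. Proposal C and Proposal A advance.
Runoff: Proposal C is ranked above Proposal A on 14 ballots, Proposal A above Proposal C on 15.

Proposal A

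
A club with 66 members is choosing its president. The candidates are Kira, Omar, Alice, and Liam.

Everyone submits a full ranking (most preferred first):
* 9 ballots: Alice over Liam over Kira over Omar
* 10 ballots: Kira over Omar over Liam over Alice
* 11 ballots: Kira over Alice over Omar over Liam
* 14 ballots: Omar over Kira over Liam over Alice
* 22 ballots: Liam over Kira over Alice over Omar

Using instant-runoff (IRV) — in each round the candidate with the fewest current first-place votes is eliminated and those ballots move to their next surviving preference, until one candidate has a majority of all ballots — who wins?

Round 1: Kira 21, Omar 14, Alice 9, Liam 22. Alice eliminated.
Round 2: Kira 21, Omar 14, Liam 31. Omar eliminated.
Round 3: Kira 35, Liam 31. Kira has a majority (≥34).

Kira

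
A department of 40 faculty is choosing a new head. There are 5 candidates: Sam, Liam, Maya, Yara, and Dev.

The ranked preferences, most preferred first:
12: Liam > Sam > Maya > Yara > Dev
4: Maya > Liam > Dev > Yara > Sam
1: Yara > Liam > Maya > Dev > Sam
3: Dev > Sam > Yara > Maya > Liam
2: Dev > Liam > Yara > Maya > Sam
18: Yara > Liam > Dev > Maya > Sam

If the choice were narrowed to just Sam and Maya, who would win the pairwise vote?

Maya

Sam is ranked above Maya on 15 ballots; Maya above Sam on 25.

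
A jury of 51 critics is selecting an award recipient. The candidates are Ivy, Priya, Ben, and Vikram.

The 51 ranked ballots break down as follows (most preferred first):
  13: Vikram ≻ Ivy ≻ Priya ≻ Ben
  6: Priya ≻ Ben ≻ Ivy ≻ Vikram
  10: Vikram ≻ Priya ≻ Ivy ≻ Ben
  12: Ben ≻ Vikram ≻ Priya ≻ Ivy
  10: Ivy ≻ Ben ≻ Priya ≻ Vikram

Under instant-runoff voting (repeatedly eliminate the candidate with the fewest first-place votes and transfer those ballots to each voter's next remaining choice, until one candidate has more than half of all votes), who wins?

Round 1: Ivy 10, Priya 6, Ben 12, Vikram 23. Priya eliminated.
Round 2: Ivy 10, Ben 18, Vikram 23. Ivy eliminated.
Round 3: Ben 28, Vikram 23. Ben has a majority (≥26).

Ben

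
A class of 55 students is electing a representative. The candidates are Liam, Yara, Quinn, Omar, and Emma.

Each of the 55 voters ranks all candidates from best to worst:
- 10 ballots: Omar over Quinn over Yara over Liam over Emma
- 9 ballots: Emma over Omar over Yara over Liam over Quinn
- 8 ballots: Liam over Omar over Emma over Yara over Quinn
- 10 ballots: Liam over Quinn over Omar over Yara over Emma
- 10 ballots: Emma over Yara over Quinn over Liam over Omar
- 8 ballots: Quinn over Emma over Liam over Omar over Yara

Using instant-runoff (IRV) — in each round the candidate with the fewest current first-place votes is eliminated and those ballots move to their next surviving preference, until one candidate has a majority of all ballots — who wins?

Round 1: Liam 18, Yara 0, Quinn 8, Omar 10, Emma 19. Yara eliminated.
Round 2: Liam 18, Quinn 8, Omar 10, Emma 19. Quinn eliminated.
Round 3: Liam 18, Omar 10, Emma 27. Omar eliminated.
Round 4: Liam 28, Emma 27. Liam has a majority (≥28).

Liam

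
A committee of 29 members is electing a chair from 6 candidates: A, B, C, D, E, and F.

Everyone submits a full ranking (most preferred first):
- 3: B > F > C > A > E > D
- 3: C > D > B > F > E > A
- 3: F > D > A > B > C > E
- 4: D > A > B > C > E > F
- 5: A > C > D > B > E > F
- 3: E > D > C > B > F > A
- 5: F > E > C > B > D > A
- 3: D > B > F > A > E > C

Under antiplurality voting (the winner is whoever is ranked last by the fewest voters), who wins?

Last-place votes: A 11, B 0, C 3, D 3, E 3, F 9.

B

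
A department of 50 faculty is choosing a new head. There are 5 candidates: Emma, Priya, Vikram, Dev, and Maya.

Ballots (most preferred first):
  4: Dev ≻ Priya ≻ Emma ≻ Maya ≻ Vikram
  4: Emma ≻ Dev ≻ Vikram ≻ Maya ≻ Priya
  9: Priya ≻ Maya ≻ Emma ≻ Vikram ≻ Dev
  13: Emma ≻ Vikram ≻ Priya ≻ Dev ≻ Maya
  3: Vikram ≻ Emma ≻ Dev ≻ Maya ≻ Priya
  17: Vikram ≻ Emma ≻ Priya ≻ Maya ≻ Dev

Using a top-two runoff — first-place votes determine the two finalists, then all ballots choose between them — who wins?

Emma

Round 1 first-place votes: Emma 17, Priya 9, Vikram 20, Dev 4, Maya 0. Vikram and Emma advance.
Runoff: Vikram is ranked above Emma on 20 ballots, Emma above Vikram on 30.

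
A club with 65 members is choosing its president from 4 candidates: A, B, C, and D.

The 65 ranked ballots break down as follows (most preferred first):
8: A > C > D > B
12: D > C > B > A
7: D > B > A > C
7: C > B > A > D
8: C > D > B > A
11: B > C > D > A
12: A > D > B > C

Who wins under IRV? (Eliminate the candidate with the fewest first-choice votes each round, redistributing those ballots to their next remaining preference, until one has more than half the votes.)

Round 1: A 20, B 11, C 15, D 19. B eliminated.
Round 2: A 20, C 26, D 19. D eliminated.
Round 3: A 27, C 38. C has a majority (≥33).

C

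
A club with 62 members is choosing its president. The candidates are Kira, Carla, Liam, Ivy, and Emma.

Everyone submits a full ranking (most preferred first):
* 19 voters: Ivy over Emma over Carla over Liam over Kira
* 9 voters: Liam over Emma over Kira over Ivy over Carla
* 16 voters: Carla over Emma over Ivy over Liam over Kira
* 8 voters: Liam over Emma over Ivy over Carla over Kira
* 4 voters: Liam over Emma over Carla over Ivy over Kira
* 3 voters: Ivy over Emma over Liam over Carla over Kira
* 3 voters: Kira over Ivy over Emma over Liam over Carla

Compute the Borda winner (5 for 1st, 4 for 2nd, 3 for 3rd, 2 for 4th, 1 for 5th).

Emma

Kira: 19×1 + 9×3 + 16×1 + 8×1 + 4×1 + 3×1 + 3×5 = 92
Carla: 19×3 + 9×1 + 16×5 + 8×2 + 4×3 + 3×2 + 3×1 = 183
Liam: 19×2 + 9×5 + 16×2 + 8×5 + 4×5 + 3×3 + 3×2 = 190
Ivy: 19×5 + 9×2 + 16×3 + 8×3 + 4×2 + 3×5 + 3×4 = 220
Emma: 19×4 + 9×4 + 16×4 + 8×4 + 4×4 + 3×4 + 3×3 = 245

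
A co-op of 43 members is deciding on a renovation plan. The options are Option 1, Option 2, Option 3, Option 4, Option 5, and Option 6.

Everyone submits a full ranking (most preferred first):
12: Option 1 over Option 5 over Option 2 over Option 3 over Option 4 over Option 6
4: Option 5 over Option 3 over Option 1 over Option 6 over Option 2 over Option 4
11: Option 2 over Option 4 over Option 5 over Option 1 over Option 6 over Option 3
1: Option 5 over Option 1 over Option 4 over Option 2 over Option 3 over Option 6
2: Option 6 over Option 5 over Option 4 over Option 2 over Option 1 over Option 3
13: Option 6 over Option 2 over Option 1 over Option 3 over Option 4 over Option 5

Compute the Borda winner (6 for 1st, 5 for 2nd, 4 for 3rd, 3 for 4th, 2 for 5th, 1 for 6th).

Option 1: 12×6 + 4×4 + 11×3 + 1×5 + 2×2 + 13×4 = 182
Option 2: 12×4 + 4×2 + 11×6 + 1×3 + 2×3 + 13×5 = 196
Option 3: 12×3 + 4×5 + 11×1 + 1×2 + 2×1 + 13×3 = 110
Option 4: 12×2 + 4×1 + 11×5 + 1×4 + 2×4 + 13×2 = 121
Option 5: 12×5 + 4×6 + 11×4 + 1×6 + 2×5 + 13×1 = 157
Option 6: 12×1 + 4×3 + 11×2 + 1×1 + 2×6 + 13×6 = 137

Option 2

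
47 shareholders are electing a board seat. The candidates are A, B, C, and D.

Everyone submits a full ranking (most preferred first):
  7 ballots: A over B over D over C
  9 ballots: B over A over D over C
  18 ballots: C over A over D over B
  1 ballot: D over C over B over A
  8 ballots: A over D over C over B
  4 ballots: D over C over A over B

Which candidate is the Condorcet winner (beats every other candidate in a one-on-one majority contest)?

A

A vs B: 37–10
A vs C: 24–23
A vs D: 42–5
A beats every other candidate.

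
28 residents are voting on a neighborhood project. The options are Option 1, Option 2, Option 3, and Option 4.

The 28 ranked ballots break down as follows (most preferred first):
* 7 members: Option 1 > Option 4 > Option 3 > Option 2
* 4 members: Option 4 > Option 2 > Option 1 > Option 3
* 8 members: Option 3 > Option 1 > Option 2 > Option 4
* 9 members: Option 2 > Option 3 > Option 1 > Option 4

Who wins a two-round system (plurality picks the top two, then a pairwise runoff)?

Option 3

Round 1 first-place votes: Option 1 7, Option 2 9, Option 3 8, Option 4 4. Option 2 and Option 3 advance.
Runoff: Option 2 is ranked above Option 3 on 13 ballots, Option 3 above Option 2 on 15.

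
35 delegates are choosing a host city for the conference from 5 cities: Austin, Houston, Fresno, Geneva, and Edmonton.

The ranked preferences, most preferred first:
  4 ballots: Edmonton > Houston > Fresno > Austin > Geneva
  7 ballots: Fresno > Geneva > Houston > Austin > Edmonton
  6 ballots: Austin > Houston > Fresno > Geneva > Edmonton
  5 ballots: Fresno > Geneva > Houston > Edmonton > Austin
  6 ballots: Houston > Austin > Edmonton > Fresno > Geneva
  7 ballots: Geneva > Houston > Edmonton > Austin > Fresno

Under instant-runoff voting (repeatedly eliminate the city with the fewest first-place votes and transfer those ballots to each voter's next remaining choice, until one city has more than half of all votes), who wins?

Houston

Round 1: Austin 6, Houston 6, Fresno 12, Geneva 7, Edmonton 4. Edmonton eliminated.
Round 2: Austin 6, Houston 10, Fresno 12, Geneva 7. Austin eliminated.
Round 3: Houston 16, Fresno 12, Geneva 7. Geneva eliminated.
Round 4: Houston 23, Fresno 12. Houston has a majority (≥18).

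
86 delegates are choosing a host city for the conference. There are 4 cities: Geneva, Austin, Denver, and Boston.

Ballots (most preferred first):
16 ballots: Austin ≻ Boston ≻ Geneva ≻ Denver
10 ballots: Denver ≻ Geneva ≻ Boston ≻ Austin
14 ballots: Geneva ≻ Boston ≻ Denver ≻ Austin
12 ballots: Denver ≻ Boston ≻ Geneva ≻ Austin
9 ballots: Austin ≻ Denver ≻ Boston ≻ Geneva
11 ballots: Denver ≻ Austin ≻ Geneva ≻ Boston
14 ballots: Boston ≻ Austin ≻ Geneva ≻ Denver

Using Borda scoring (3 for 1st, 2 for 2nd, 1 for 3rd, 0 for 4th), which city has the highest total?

Geneva: 16×1 + 10×2 + 14×3 + 12×1 + 9×0 + 11×1 + 14×1 = 115
Austin: 16×3 + 10×0 + 14×0 + 12×0 + 9×3 + 11×2 + 14×2 = 125
Denver: 16×0 + 10×3 + 14×1 + 12×3 + 9×2 + 11×3 + 14×0 = 131
Boston: 16×2 + 10×1 + 14×2 + 12×2 + 9×1 + 11×0 + 14×3 = 145

Boston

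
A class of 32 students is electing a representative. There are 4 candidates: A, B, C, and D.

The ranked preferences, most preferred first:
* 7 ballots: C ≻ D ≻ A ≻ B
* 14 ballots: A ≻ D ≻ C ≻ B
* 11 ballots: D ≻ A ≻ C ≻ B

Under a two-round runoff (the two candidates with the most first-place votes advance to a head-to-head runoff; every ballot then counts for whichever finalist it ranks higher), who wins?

D

Round 1 first-place votes: A 14, B 0, C 7, D 11. A and D advance.
Runoff: A is ranked above D on 14 ballots, D above A on 18.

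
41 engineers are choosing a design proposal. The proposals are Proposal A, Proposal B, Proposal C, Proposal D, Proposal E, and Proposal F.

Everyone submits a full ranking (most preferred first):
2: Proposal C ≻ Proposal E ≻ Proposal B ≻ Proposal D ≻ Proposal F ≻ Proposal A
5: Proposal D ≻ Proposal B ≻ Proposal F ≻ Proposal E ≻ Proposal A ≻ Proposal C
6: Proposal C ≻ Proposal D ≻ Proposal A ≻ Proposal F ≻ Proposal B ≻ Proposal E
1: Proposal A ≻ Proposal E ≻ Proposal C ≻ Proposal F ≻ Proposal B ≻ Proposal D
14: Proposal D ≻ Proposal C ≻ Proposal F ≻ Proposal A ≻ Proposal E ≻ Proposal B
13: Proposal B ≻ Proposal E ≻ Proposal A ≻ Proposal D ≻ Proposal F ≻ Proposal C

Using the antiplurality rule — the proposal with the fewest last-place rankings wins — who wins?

Proposal F

Last-place votes: Proposal A 2, Proposal B 14, Proposal C 18, Proposal D 1, Proposal E 6, Proposal F 0.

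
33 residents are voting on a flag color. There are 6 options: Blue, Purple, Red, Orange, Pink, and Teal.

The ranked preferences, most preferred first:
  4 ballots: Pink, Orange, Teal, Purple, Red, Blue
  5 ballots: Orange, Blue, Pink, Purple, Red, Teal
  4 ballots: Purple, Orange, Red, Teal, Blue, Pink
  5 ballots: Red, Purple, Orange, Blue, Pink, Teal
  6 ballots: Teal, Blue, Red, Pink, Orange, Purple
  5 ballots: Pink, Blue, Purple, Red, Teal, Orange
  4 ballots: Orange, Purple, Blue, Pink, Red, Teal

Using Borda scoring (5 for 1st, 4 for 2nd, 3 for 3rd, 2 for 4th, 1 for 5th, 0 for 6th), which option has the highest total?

Blue: 4×0 + 5×4 + 4×1 + 5×2 + 6×4 + 5×4 + 4×3 = 90
Purple: 4×2 + 5×2 + 4×5 + 5×4 + 6×0 + 5×3 + 4×4 = 89
Red: 4×1 + 5×1 + 4×3 + 5×5 + 6×3 + 5×2 + 4×1 = 78
Orange: 4×4 + 5×5 + 4×4 + 5×3 + 6×1 + 5×0 + 4×5 = 98
Pink: 4×5 + 5×3 + 4×0 + 5×1 + 6×2 + 5×5 + 4×2 = 85
Teal: 4×3 + 5×0 + 4×2 + 5×0 + 6×5 + 5×1 + 4×0 = 55

Orange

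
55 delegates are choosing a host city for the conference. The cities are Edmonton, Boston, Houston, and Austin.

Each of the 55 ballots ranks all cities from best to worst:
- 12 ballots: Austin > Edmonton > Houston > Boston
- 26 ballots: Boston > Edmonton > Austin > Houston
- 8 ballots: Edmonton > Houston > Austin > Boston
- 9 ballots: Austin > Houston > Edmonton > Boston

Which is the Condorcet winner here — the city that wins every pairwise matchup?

Edmonton vs Boston: 29–26
Edmonton vs Houston: 46–9
Edmonton vs Austin: 34–21
Edmonton beats every other city.

Edmonton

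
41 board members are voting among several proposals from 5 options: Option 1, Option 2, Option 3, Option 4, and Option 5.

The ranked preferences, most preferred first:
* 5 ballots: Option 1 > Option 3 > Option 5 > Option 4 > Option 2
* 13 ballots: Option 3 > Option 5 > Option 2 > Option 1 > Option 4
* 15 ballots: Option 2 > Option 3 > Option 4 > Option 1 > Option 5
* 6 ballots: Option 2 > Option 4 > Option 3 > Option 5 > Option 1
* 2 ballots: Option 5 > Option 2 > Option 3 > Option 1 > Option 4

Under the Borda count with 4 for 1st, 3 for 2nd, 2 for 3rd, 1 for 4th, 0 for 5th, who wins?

Option 3

Option 1: 5×4 + 13×1 + 15×1 + 6×0 + 2×1 = 50
Option 2: 5×0 + 13×2 + 15×4 + 6×4 + 2×3 = 116
Option 3: 5×3 + 13×4 + 15×3 + 6×2 + 2×2 = 128
Option 4: 5×1 + 13×0 + 15×2 + 6×3 + 2×0 = 53
Option 5: 5×2 + 13×3 + 15×0 + 6×1 + 2×4 = 63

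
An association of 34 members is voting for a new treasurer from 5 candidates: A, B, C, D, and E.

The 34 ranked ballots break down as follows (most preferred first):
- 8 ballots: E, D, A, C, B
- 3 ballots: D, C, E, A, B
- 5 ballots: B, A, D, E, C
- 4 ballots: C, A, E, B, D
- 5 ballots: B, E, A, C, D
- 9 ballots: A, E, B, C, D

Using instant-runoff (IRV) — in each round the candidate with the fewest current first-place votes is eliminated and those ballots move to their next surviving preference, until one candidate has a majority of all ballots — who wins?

A

Round 1: A 9, B 10, C 4, D 3, E 8. D eliminated.
Round 2: A 9, B 10, C 7, E 8. C eliminated.
Round 3: A 13, B 10, E 11. B eliminated.
Round 4: A 18, E 16. A has a majority (≥18).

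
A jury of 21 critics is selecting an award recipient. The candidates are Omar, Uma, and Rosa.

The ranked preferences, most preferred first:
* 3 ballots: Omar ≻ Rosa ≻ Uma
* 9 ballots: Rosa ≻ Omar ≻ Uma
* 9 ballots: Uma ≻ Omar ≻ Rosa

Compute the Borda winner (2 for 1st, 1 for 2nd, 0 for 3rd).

Omar: 3×2 + 9×1 + 9×1 = 24
Uma: 3×0 + 9×0 + 9×2 = 18
Rosa: 3×1 + 9×2 + 9×0 = 21

Omar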